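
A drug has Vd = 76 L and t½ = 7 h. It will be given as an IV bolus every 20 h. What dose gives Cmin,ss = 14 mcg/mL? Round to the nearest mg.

τ/t½ = 20/7 ≈ 2.8571, so f = (1/2)^(20/7) ≈ 0.138011.
Cmin,ss = (D/Vd)·f/(1−f), so D = Cmin,ss·Vd·(1−f)/f.
D = 14 × 76 × (1−f)/f ≈ 14 × 76 × 6.24580 ≈ 6645.53 mg.

6646 mg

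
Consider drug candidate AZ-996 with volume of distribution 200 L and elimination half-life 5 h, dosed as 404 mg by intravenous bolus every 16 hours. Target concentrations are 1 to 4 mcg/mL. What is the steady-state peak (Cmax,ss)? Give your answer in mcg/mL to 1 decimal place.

2.3 mcg/mL

k = ln2/t½ = ln2/5 ≈ 0.138629 h⁻¹; fraction remaining f = e^(−kτ) = e^(−0.138629×16) ≈ 0.1088.
Accumulation ratio R = 1/(1 − f) ≈ 1/0.8912 ≈ 1.1221.
Single-dose peak C₀ = D/Vd = 404/200 ≈ 2.020 mcg/mL.
Steady-state peak Cmax,ss = C₀·R ≈ 2.020 × 1.1221 ≈ 2.267 mcg/mL.
Peak 2.3 mcg/mL vs MTC 4 mcg/mL: below toxic threshold.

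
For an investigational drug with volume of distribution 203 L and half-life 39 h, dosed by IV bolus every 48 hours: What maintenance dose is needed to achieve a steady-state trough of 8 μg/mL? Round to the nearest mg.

2187 mg

τ/t½ = 48/39 ≈ 1.2308, so f = (1/2)^(48/39) ≈ 0.426090.
Cmin,ss = (D/Vd)·f/(1−f), so D = Cmin,ss·Vd·(1−f)/f.
D = 8 × 203 × (1−f)/f ≈ 8 × 203 × 1.34692 ≈ 2187.40 mg.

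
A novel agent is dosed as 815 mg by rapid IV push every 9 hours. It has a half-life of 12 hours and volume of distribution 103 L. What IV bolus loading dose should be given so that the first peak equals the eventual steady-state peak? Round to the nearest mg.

2010 mg

f = (1/2)^(9/12) ≈ 0.594604; accumulation ratio R = 1/(1−f) ≈ 2.46672.
Loading dose to hit Cmax,ss on first dose: D_load = D_maint·R ≈ 815 × 2.46672 ≈ 2010.38 mg.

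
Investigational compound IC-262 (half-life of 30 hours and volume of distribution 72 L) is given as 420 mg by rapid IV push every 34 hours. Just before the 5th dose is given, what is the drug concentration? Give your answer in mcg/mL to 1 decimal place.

4.7 mcg/mL

f = (1/2)^(τ/t½) = (1/2)^(34/30) ≈ 0.4559.
C₀ = D/Vd = 420/72 ≈ 5.833 mcg/mL.
Before the 5th dose, 4 doses have been given. Superposition: Cmin = C₀·(f + f² + … + f^4).
≈ 5.833 × (0.4559 + 0.2078 + 0.0948 + 0.0432) ≈ 5.833 × 0.8017 ≈ 4.676 mcg/mL.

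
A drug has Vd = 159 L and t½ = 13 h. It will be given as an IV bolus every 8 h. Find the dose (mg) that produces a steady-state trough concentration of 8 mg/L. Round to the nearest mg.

τ/t½ = 8/13 ≈ 0.61538, so f = (1/2)^(8/13) ≈ 0.652756.
Cmin,ss = (D/Vd)·f/(1−f), so D = Cmin,ss·Vd·(1−f)/f.
D = 8 × 159 × (1−f)/f ≈ 8 × 159 × 0.53197 ≈ 676.67 mg.

677 mg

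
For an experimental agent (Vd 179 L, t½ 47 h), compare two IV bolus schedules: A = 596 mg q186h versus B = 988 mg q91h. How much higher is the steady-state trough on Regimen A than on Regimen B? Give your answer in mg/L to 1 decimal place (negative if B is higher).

-1.7 mg/L

Regimen A: f = (1/2)^(186/47) ≈ 0.0644; Cmin,ss = (596/179)·f/(1−f) ≈ 0.229 mg/L.
Regimen B: f = (1/2)^(91/47) ≈ 0.2613; Cmin,ss = (988/179)·f/(1−f) ≈ 1.952 mg/L.
Difference ≈ 0.229 − 1.952 ≈ -1.723 mg/L.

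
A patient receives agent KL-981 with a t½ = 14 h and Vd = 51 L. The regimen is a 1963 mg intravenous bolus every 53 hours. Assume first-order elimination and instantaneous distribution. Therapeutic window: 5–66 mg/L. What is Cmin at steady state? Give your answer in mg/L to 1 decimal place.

k = ln2/t½ = ln2/14 ≈ 0.049511 h⁻¹; fraction remaining f = e^(−kτ) = e^(−0.049511×53) ≈ 0.0725.
Accumulation ratio R = 1/(1 − f) ≈ 1/0.9275 ≈ 1.0782.
Each bolus raises the concentration by D/Vd = 1963/51 ≈ 38.490 mg/L.
Steady-state peak Cmax,ss = C₀·R ≈ 38.490 × 1.0782 ≈ 41.500 mg/L.
Steady-state trough Cmin,ss = Cmax,ss·f ≈ 41.500 × 0.0725 ≈ 3.009 mg/L.
Trough 3.0 mg/L vs MEC 5 mg/L: subtherapeutic.

3.0 mg/L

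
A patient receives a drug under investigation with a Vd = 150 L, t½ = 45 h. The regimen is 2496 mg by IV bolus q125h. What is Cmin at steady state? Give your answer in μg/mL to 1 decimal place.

2.8 μg/mL

Over one 125-h interval, 125/45 ≈ 2.7778 half-lives elapse, leaving f ≈ 0.1458 of each dose.
Each bolus raises the concentration by D/Vd = 2496/150 ≈ 16.640 μg/mL.
Steady-state trough Cmin,ss = C₀·f/(1−f) ≈ 16.640 × 0.1458/0.8542 ≈ 2.840 μg/mL.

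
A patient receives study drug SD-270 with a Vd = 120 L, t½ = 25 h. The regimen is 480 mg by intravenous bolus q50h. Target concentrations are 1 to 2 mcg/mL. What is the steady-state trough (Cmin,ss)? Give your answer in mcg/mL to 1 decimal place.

τ = 50 h = 2 half-lives, so f = (1/2)^2 = 0.25.
Accumulation ratio R = 1/(1 − f) = 1/0.75 = 4/3.
Single-dose peak C₀ = D/Vd = 480/120 = 4 mcg/mL.
Steady-state peak Cmax,ss = C₀·R = 4 × 4/3 ≈ 5.333 mcg/mL.
Steady-state trough Cmin,ss = Cmax,ss·f ≈ 5.333 × 0.25 ≈ 1.333 mcg/mL.
Trough 1.3 mcg/mL vs MEC 1 mcg/mL: adequate.

1.3 mcg/mL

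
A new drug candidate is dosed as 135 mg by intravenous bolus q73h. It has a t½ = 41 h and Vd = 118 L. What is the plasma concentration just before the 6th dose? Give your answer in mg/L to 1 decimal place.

0.5 mg/L

f = (1/2)^(τ/t½) = (1/2)^(73/41) ≈ 0.2911.
C₀ = D/Vd = 135/118 ≈ 1.144 mg/L.
Before the 6th dose, 5 doses have been given. Superposition: Cmin = C₀·(f + f² + … + f^5).
≈ 1.144 × (0.2911 + 0.0847 + 0.0247 + 0.0072 + 0.0021) ≈ 1.144 × 0.4098 ≈ 0.469 mg/L.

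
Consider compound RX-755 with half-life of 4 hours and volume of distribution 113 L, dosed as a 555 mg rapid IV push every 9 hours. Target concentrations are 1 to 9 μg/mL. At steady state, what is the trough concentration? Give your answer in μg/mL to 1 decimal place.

τ/t½ = 9/4 ≈ 2.25, so fraction remaining f = (1/2)^(9/4) ≈ 0.2102.
Accumulation ratio R = 1/(1 − f) ≈ 1/0.7898 ≈ 1.2661.
Single-dose peak C₀ = D/Vd = 555/113 ≈ 4.912 μg/mL.
Cmax,ss = C₀/(1 − f) ≈ 4.912/0.7898 ≈ 6.219 μg/mL.
One interval later, Cmin,ss = Cmax,ss·e^(−kτ) ≈ 6.219 × 0.2102 ≈ 1.307 μg/mL.
Trough 1.3 μg/mL vs MEC 1 μg/mL: adequate.

1.3 μg/mL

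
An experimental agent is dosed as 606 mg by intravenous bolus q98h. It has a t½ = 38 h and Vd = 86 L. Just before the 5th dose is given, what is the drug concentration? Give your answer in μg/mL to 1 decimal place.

f = (1/2)^(τ/t½) = (1/2)^(98/38) ≈ 0.1674.
C₀ = D/Vd = 606/86 ≈ 7.047 μg/mL.
Before the 5th dose, 4 doses have been given. Superposition: Cmin = C₀·(f + f² + … + f^4).
≈ 7.047 × (0.1674 + 0.0280 + 0.0047 + 0.0008) ≈ 7.047 × 0.2009 ≈ 1.416 μg/mL.

1.4 μg/mL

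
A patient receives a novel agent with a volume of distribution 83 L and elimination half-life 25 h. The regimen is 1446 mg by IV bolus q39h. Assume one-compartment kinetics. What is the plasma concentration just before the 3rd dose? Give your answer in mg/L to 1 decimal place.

f = (1/2)^(τ/t½) = (1/2)^(39/25) ≈ 0.3392.
C₀ = D/Vd = 1446/83 ≈ 17.422 mg/L.
Before the 3rd dose, 2 doses have been given. Superposition: Cmin = C₀·(f + f²).
≈ 17.422 × (0.3392 + 0.1151) ≈ 17.422 × 0.4543 ≈ 7.915 mg/L.

7.9 mg/L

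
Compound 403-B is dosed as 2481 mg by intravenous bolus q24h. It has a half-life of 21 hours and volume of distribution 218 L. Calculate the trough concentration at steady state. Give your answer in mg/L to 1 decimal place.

9.4 mg/L

Over one 24-h interval, 24/21 ≈ 1.1429 half-lives elapse, leaving f ≈ 0.4529 of each dose.
Single-dose peak C₀ = D/Vd = 2481/218 ≈ 11.381 mg/L.
Steady-state trough Cmin,ss = C₀·f/(1−f) ≈ 11.381 × 0.4529/0.5471 ≈ 9.421 mg/L.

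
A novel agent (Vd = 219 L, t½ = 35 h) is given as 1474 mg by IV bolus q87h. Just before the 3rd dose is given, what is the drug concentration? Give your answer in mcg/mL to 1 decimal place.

f = (1/2)^(τ/t½) = (1/2)^(87/35) ≈ 0.1785.
C₀ = D/Vd = 1474/219 ≈ 6.731 mcg/mL.
Before the 3rd dose, 2 doses have been given. Superposition: Cmin = C₀·(f + f²).
≈ 6.731 × (0.1785 + 0.0319) ≈ 6.731 × 0.2104 ≈ 1.416 mcg/mL.

1.4 mcg/mL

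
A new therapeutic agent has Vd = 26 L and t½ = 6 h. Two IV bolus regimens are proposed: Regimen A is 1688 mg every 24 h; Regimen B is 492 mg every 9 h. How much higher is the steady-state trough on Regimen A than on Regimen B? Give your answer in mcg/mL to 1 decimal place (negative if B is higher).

Regimen A: f = (1/2)^(24/6) ≈ 0.0625; Cmin,ss = (1688/26)·f/(1−f) ≈ 4.328 mcg/mL.
Regimen B: f = (1/2)^(9/6) ≈ 0.3536; Cmin,ss = (492/26)·f/(1−f) ≈ 10.351 mcg/mL.
Difference ≈ 4.328 − 10.351 ≈ -6.023 mcg/mL.

-6.0 mcg/mL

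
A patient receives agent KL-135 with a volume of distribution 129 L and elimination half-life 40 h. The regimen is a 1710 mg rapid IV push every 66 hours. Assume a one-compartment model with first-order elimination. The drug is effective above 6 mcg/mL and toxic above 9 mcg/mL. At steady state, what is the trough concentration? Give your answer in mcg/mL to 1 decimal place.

6.2 mcg/mL

τ/t½ = 66/40 ≈ 1.65, so fraction remaining f = (1/2)^(66/40) ≈ 0.3186.
Accumulation ratio R = 1/(1 − f) ≈ 1/0.6814 ≈ 1.4676.
Each bolus raises the concentration by D/Vd = 1710/129 ≈ 13.256 mcg/mL.
Steady-state peak Cmax,ss = C₀·R ≈ 13.256 × 1.4676 ≈ 19.455 mcg/mL.
Steady-state trough Cmin,ss = Cmax,ss·f ≈ 19.455 × 0.3186 ≈ 6.198 mcg/mL.
Trough 6.2 mcg/mL vs MEC 6 mcg/mL: adequate.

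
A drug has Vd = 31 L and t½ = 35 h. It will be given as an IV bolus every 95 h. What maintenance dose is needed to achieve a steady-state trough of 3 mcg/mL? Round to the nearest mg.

517 mg

τ/t½ = 95/35 ≈ 2.7143, so f = (1/2)^(95/35) ≈ 0.152377.
Cmin,ss = (D/Vd)·f/(1−f), so D = Cmin,ss·Vd·(1−f)/f.
D = 3 × 31 × (1−f)/f ≈ 3 × 31 × 5.56267 ≈ 517.33 mg.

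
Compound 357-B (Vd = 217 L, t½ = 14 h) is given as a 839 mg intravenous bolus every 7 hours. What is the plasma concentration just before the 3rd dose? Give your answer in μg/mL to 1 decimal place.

f = (1/2)^(τ/t½) = (1/2)^(7/14) ≈ 0.7071.
C₀ = D/Vd = 839/217 ≈ 3.866 μg/mL.
Before the 3rd dose, 2 doses have been given. Superposition: Cmin = C₀·(f + f²).
≈ 3.866 × (0.7071 + 0.5000) ≈ 3.866 × 1.2071 ≈ 4.667 μg/mL.

4.7 μg/mL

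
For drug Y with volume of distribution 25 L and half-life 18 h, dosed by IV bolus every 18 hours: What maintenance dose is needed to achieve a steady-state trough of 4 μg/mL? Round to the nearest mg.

100 mg

τ/t½ = 18/18 ≈ 1, so f = (1/2)^(18/18) ≈ 0.500000.
Cmin,ss = (D/Vd)·f/(1−f), so D = Cmin,ss·Vd·(1−f)/f.
D = 4 × 25 × (1−f)/f ≈ 4 × 25 × 1.00000 ≈ 100.00 mg.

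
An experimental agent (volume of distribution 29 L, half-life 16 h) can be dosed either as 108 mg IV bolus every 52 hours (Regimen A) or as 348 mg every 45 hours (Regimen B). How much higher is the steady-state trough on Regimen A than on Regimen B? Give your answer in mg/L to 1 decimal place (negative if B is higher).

-1.6 mg/L

Regimen A: f = (1/2)^(52/16) ≈ 0.1051; Cmin,ss = (108/29)·f/(1−f) ≈ 0.437 mg/L.
Regimen B: f = (1/2)^(45/16) ≈ 0.1423; Cmin,ss = (348/29)·f/(1−f) ≈ 1.991 mg/L.
Difference ≈ 0.437 − 1.991 ≈ -1.554 mg/L.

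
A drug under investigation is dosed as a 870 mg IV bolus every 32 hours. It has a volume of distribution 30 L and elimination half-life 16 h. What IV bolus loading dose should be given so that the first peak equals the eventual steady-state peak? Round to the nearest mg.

f = (1/2)^(32/16) ≈ 0.250000; accumulation ratio R = 1/(1−f) ≈ 1.33333.
Loading dose to hit Cmax,ss on first dose: D_load = D_maint·R ≈ 870 × 1.33333 ≈ 1160.00 mg.

1160 mg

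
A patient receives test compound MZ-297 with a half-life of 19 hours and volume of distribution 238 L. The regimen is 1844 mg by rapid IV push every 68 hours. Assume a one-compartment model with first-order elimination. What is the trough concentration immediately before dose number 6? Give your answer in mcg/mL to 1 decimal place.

0.7 mcg/mL

f = (1/2)^(τ/t½) = (1/2)^(68/19) ≈ 0.0837.
C₀ = D/Vd = 1844/238 ≈ 7.748 mcg/mL.
Before the 6th dose, 5 doses have been given. Superposition: Cmin = C₀·(f + f² + … + f^5).
≈ 7.748 × (0.0837 + 0.0070 + 0.0006 + 0.0000 + 0.0000) ≈ 7.748 × 0.0913 ≈ 0.707 mcg/mL.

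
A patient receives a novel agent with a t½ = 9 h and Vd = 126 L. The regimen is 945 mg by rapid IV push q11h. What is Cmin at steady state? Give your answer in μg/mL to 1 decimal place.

5.6 μg/mL

k = ln2/t½ = ln2/9 ≈ 0.077016 h⁻¹; fraction remaining f = e^(−kτ) = e^(−0.077016×11) ≈ 0.4286.
At steady state, accumulation factor R = 1/(1 − e^(−kτ)) ≈ 1.7501.
Single-dose peak C₀ = D/Vd = 945/126 ≈ 7.500 μg/mL.
Steady-state peak Cmax,ss = C₀·R ≈ 7.500 × 1.7501 ≈ 13.126 μg/mL.
One interval later, Cmin,ss = Cmax,ss·e^(−kτ) ≈ 13.126 × 0.4286 ≈ 5.626 μg/mL.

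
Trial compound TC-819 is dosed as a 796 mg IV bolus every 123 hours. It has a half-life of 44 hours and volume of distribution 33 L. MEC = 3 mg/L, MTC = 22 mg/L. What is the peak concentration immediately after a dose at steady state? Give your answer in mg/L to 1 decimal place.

Over one 123-h interval, 123/44 ≈ 2.7955 half-lives elapse, leaving f ≈ 0.1440 of each dose.
Accumulation ratio R = 1/(1 − f) ≈ 1/0.8560 ≈ 1.1682.
Each bolus raises the concentration by D/Vd = 796/33 ≈ 24.121 mg/L.
Cmax,ss = C₀/(1 − f) ≈ 24.121/0.8560 ≈ 28.179 mg/L.
Peak 28.2 mg/L vs MTC 22 mg/L: exceeds toxic threshold.

28.2 mg/L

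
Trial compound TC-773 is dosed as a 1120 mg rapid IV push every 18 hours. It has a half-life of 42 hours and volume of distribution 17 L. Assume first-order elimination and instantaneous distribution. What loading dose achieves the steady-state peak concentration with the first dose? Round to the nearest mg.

4358 mg

f = (1/2)^(18/42) ≈ 0.742997; accumulation ratio R = 1/(1−f) ≈ 3.89101.
Loading dose to hit Cmax,ss on first dose: D_load = D_maint·R ≈ 1120 × 3.89101 ≈ 4357.93 mg.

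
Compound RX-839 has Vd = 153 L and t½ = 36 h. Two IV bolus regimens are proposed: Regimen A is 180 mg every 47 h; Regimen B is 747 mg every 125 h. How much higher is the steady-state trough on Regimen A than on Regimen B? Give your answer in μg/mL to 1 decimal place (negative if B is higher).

0.3 μg/mL

Regimen A: f = (1/2)^(47/36) ≈ 0.4046; Cmin,ss = (180/153)·f/(1−f) ≈ 0.799 μg/mL.
Regimen B: f = (1/2)^(125/36) ≈ 0.0901; Cmin,ss = (747/153)·f/(1−f) ≈ 0.483 μg/mL.
Difference ≈ 0.799 − 0.483 ≈ 0.316 μg/mL.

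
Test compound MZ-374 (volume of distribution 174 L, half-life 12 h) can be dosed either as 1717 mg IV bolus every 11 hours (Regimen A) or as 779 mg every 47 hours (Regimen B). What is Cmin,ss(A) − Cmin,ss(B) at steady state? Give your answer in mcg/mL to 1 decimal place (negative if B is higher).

10.8 mcg/mL

Regimen A: f = (1/2)^(11/12) ≈ 0.5297; Cmin,ss = (1717/174)·f/(1−f) ≈ 11.114 mcg/mL.
Regimen B: f = (1/2)^(47/12) ≈ 0.0662; Cmin,ss = (779/174)·f/(1−f) ≈ 0.317 mcg/mL.
Difference ≈ 11.114 − 0.317 ≈ 10.797 mcg/mL.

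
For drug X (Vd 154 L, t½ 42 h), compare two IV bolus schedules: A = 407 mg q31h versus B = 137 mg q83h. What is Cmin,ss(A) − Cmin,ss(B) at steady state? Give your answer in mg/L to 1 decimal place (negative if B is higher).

3.7 mg/L

Regimen A: f = (1/2)^(31/42) ≈ 0.5995; Cmin,ss = (407/154)·f/(1−f) ≈ 3.956 mg/L.
Regimen B: f = (1/2)^(83/42) ≈ 0.2542; Cmin,ss = (137/154)·f/(1−f) ≈ 0.303 mg/L.
Difference ≈ 3.956 − 0.303 ≈ 3.653 mg/L.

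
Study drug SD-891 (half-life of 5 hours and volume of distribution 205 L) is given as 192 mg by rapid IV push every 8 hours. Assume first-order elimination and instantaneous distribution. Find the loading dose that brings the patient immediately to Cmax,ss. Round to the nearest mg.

287 mg

f = (1/2)^(8/5) ≈ 0.329877; accumulation ratio R = 1/(1−f) ≈ 1.49226.
Loading dose to hit Cmax,ss on first dose: D_load = D_maint·R ≈ 192 × 1.49226 ≈ 286.51 mg.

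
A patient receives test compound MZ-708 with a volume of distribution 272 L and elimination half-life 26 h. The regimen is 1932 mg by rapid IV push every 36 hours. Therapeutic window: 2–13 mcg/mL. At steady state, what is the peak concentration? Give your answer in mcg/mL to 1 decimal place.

Over one 36-h interval, 36/26 ≈ 1.3846 half-lives elapse, leaving f ≈ 0.3830 of each dose.
At steady state, accumulation factor R = 1/(1 − e^(−kτ)) ≈ 1.6207.
Each bolus raises the concentration by D/Vd = 1932/272 ≈ 7.103 mcg/mL.
Steady-state peak Cmax,ss = C₀·R ≈ 7.103 × 1.6207 ≈ 11.512 mcg/mL.
Peak 11.5 mcg/mL vs MTC 13 mcg/mL: below toxic threshold.

11.5 mcg/mL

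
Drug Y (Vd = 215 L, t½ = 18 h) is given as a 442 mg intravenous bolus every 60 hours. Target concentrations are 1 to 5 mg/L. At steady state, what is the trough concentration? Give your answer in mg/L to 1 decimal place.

0.2 mg/L

k = ln2/t½ = ln2/18 ≈ 0.038508 h⁻¹; fraction remaining f = e^(−kτ) = e^(−0.038508×60) ≈ 0.0992.
Accumulation ratio R = 1/(1 − f) ≈ 1/0.9008 ≈ 1.1101.
Single-dose peak C₀ = D/Vd = 442/215 ≈ 2.056 mg/L.
Steady-state peak Cmax,ss = C₀·R ≈ 2.056 × 1.1101 ≈ 2.282 mg/L.
One interval later, Cmin,ss = Cmax,ss·e^(−kτ) ≈ 2.282 × 0.0992 ≈ 0.226 mg/L.
Trough 0.2 mg/L vs MEC 1 mg/L: subtherapeutic.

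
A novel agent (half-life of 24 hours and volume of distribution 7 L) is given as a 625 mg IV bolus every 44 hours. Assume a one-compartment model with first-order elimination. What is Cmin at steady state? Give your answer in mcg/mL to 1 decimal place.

34.8 mcg/mL

k = ln2/t½ = ln2/24 ≈ 0.028881 h⁻¹; fraction remaining f = e^(−kτ) = e^(−0.028881×44) ≈ 0.2806.
At steady state, accumulation factor R = 1/(1 − e^(−kτ)) ≈ 1.3900.
Each bolus raises the concentration by D/Vd = 625/7 ≈ 89.286 mcg/mL.
Cmax,ss = C₀/(1 − f) ≈ 89.286/0.7194 ≈ 124.112 mcg/mL.
Steady-state trough Cmin,ss = Cmax,ss·f ≈ 124.112 × 0.2806 ≈ 34.826 mcg/mL.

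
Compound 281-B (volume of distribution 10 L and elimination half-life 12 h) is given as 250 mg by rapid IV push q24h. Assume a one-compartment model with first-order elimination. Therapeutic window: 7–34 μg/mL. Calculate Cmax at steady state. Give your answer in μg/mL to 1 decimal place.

33.3 μg/mL

The dosing interval is 2 half-lives, so f = 2^(−2) = 0.25.
At steady state, R = 1/(1 − 0.25) = 4/3.
Single-dose peak C₀ = D/Vd = 250/10 = 25 μg/mL.
Steady-state peak Cmax,ss = C₀·R = 25 × 4/3 ≈ 33.333 μg/mL.
Peak 33.3 μg/mL vs MTC 34 μg/mL: below toxic threshold.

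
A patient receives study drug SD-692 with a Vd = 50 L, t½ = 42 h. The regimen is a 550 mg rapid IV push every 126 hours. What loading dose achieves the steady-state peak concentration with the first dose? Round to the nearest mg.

629 mg

f = (1/2)^(126/42) ≈ 0.125000; accumulation ratio R = 1/(1−f) ≈ 1.14286.
Loading dose to hit Cmax,ss on first dose: D_load = D_maint·R ≈ 550 × 1.14286 ≈ 628.57 mg.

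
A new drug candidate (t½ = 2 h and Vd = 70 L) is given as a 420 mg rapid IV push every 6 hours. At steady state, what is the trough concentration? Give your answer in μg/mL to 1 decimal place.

0.9 μg/mL

The dosing interval is 3 half-lives, so f = 2^(−3) = 0.125.
At steady state, R = 1/(1 − 0.125) = 8/7.
Single-dose peak C₀ = D/Vd = 420/70 = 6 μg/mL.
Steady-state peak Cmax,ss = C₀·R = 6 × 8/7 ≈ 6.857 μg/mL.
Steady-state trough Cmin,ss = Cmax,ss·f ≈ 6.857 × 0.125 ≈ 0.857 μg/mL.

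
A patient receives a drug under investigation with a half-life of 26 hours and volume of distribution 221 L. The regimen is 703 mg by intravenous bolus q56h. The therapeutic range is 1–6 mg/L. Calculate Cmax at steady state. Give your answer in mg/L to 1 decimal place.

Over one 56-h interval, 56/26 ≈ 2.1538 half-lives elapse, leaving f ≈ 0.2247 of each dose.
Accumulation ratio R = 1/(1 − f) ≈ 1/0.7753 ≈ 1.2898.
Single-dose peak C₀ = D/Vd = 703/221 ≈ 3.181 mg/L.
Steady-state peak Cmax,ss = C₀·R ≈ 3.181 × 1.2898 ≈ 4.103 mg/L.
Peak 4.1 mg/L vs MTC 6 mg/L: below toxic threshold.

4.1 mg/L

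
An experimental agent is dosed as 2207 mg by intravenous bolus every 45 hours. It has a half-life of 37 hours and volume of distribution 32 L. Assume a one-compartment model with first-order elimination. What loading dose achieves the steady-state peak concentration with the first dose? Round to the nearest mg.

3875 mg

f = (1/2)^(45/37) ≈ 0.430410; accumulation ratio R = 1/(1−f) ≈ 1.75565.
Loading dose to hit Cmax,ss on first dose: D_load = D_maint·R ≈ 2207 × 1.75565 ≈ 3874.72 mg.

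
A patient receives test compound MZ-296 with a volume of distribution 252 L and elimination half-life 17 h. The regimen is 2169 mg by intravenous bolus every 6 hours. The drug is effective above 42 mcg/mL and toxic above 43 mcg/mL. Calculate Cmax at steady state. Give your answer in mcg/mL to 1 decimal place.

39.7 mcg/mL

τ/t½ = 6/17 ≈ 0.35294, so fraction remaining f = (1/2)^(6/17) ≈ 0.7830.
Accumulation ratio R = 1/(1 − f) ≈ 1/0.2170 ≈ 4.6083.
Single-dose peak C₀ = D/Vd = 2169/252 ≈ 8.607 mcg/mL.
Steady-state peak Cmax,ss = C₀·R ≈ 8.607 × 4.6083 ≈ 39.664 mcg/mL.
Peak 39.7 mcg/mL vs MTC 43 mcg/mL: below toxic threshold.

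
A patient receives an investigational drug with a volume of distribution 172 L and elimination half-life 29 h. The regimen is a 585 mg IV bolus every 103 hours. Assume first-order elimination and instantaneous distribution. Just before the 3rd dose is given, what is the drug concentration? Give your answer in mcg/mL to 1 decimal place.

0.3 mcg/mL

f = (1/2)^(τ/t½) = (1/2)^(103/29) ≈ 0.0853.
C₀ = D/Vd = 585/172 ≈ 3.401 mcg/mL.
Before the 3rd dose, 2 doses have been given. Superposition: Cmin = C₀·(f + f²).
≈ 3.401 × (0.0853 + 0.0073) ≈ 3.401 × 0.0926 ≈ 0.315 mcg/mL.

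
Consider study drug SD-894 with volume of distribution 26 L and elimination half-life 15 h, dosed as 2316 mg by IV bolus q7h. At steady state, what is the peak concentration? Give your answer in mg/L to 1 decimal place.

322.3 mg/L

k = ln2/t½ = ln2/15 ≈ 0.046210 h⁻¹; fraction remaining f = e^(−kτ) = e^(−0.046210×7) ≈ 0.7236.
At steady state, accumulation factor R = 1/(1 − e^(−kτ)) ≈ 3.6179.
Each bolus raises the concentration by D/Vd = 2316/26 ≈ 89.077 mg/L.
Steady-state peak Cmax,ss = C₀·R ≈ 89.077 × 3.6179 ≈ 322.272 mg/L.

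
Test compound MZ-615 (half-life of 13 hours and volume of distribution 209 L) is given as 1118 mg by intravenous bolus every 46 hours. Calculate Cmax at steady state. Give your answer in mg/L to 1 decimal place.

k = ln2/t½ = ln2/13 ≈ 0.053319 h⁻¹; fraction remaining f = e^(−kτ) = e^(−0.053319×46) ≈ 0.0861.
At steady state, accumulation factor R = 1/(1 − e^(−kτ)) ≈ 1.0942.
Single-dose peak C₀ = D/Vd = 1118/209 ≈ 5.349 mg/L.
Cmax,ss = C₀/(1 − f) ≈ 5.349/0.9139 ≈ 5.853 mg/L.

5.9 mg/L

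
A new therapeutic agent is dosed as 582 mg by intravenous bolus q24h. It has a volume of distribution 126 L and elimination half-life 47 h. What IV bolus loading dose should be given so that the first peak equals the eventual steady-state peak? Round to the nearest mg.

f = (1/2)^(24/47) ≈ 0.701912; accumulation ratio R = 1/(1−f) ≈ 3.35471.
Loading dose to hit Cmax,ss on first dose: D_load = D_maint·R ≈ 582 × 3.35471 ≈ 1952.44 mg.

1952 mg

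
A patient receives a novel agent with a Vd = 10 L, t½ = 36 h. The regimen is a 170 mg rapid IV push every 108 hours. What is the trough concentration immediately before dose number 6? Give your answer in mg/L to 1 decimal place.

f = (1/2)^(τ/t½) = (1/2)^(108/36) ≈ 0.1250.
C₀ = D/Vd = 170/10 ≈ 17.000 mg/L.
Before the 6th dose, 5 doses have been given. Superposition: Cmin = C₀·(f + f² + … + f^5).
≈ 17.000 × (0.1250 + 0.0156 + 0.0020 + 0.0002 + 0.0000) ≈ 17.000 × 0.1428 ≈ 2.428 mg/L.

2.4 mg/L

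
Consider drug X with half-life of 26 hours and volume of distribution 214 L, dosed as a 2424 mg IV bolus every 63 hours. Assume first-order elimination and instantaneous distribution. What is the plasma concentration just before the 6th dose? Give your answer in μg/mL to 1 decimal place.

2.6 μg/mL

f = (1/2)^(τ/t½) = (1/2)^(63/26) ≈ 0.1865.
C₀ = D/Vd = 2424/214 ≈ 11.327 μg/mL.
Before the 6th dose, 5 doses have been given. Superposition: Cmin = C₀·(f + f² + … + f^5).
≈ 11.327 × (0.1865 + 0.0348 + 0.0065 + 0.0012 + 0.0002) ≈ 11.327 × 0.2292 ≈ 2.596 μg/mL.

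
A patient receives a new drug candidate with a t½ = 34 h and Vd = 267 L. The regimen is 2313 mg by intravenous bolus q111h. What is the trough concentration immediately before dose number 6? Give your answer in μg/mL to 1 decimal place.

f = (1/2)^(τ/t½) = (1/2)^(111/34) ≈ 0.1040.
C₀ = D/Vd = 2313/267 ≈ 8.663 μg/mL.
Before the 6th dose, 5 doses have been given. Superposition: Cmin = C₀·(f + f² + … + f^5).
≈ 8.663 × (0.1040 + 0.0108 + 0.0011 + 0.0001 + 0.0000) ≈ 8.663 × 0.1160 ≈ 1.005 μg/mL.

1.0 μg/mL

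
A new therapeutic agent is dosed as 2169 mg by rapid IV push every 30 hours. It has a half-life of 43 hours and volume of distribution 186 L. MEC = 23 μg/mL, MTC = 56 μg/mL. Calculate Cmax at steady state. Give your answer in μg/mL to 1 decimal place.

30.4 μg/mL

τ/t½ = 30/43 ≈ 0.69767, so fraction remaining f = (1/2)^(30/43) ≈ 0.6166.
At steady state, accumulation factor R = 1/(1 − e^(−kτ)) ≈ 2.6082.
Single-dose peak C₀ = D/Vd = 2169/186 ≈ 11.661 μg/mL.
Steady-state peak Cmax,ss = C₀·R ≈ 11.661 × 2.6082 ≈ 30.414 μg/mL.
Peak 30.4 μg/mL vs MTC 56 μg/mL: below toxic threshold.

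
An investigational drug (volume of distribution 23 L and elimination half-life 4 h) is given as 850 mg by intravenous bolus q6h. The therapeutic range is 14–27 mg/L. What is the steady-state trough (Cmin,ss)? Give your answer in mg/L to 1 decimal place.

k = ln2/t½ = ln2/4 ≈ 0.173287 h⁻¹; fraction remaining f = e^(−kτ) = e^(−0.173287×6) ≈ 0.3536.
At steady state, accumulation factor R = 1/(1 − e^(−kτ)) ≈ 1.5470.
Each bolus raises the concentration by D/Vd = 850/23 ≈ 36.957 mg/L.
Cmax,ss = C₀/(1 − f) ≈ 36.957/0.6464 ≈ 57.174 mg/L.
Steady-state trough Cmin,ss = Cmax,ss·f ≈ 57.174 × 0.3536 ≈ 20.217 mg/L.
Trough 20.2 mg/L vs MEC 14 mg/L: adequate.

20.2 mg/L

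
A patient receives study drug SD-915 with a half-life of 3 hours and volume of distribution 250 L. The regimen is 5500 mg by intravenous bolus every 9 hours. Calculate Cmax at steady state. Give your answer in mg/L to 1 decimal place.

The dosing interval is 3 half-lives, so f = 2^(−3) = 0.125.
At steady state, R = 1/(1 − 0.125) = 8/7.
Single-dose peak C₀ = D/Vd = 5500/250 = 22 mg/L.
Steady-state peak Cmax,ss = C₀·R = 22 × 8/7 ≈ 25.143 mg/L.

25.1 mg/L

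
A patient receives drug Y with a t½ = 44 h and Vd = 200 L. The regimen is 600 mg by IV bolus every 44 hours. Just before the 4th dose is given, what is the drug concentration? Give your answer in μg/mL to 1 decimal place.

f = (1/2)^(τ/t½) = (1/2)^(44/44) ≈ 0.5000.
C₀ = D/Vd = 600/200 ≈ 3.000 μg/mL.
Before the 4th dose, 3 doses have been given. Superposition: Cmin = C₀·(f + f² + … + f^3).
≈ 3.000 × (0.5000 + 0.2500 + 0.1250) ≈ 3.000 × 0.8750 ≈ 2.625 μg/mL.

2.6 μg/mL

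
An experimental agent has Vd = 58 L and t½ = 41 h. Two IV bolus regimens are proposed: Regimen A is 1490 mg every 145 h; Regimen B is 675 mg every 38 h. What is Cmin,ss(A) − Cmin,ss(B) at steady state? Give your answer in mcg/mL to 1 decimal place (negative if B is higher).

Regimen A: f = (1/2)^(145/41) ≈ 0.0862; Cmin,ss = (1490/58)·f/(1−f) ≈ 2.423 mcg/mL.
Regimen B: f = (1/2)^(38/41) ≈ 0.5260; Cmin,ss = (675/58)·f/(1−f) ≈ 12.915 mcg/mL.
Difference ≈ 2.423 − 12.915 ≈ -10.492 mcg/mL.

-10.5 mcg/mL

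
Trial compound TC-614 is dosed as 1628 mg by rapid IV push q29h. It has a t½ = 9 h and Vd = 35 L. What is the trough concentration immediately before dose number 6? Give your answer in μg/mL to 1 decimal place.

f = (1/2)^(τ/t½) = (1/2)^(29/9) ≈ 0.1072.
C₀ = D/Vd = 1628/35 ≈ 46.514 μg/mL.
Before the 6th dose, 5 doses have been given. Superposition: Cmin = C₀·(f + f² + … + f^5).
≈ 46.514 × (0.1072 + 0.0115 + 0.0012 + 0.0001 + 0.0000) ≈ 46.514 × 0.1200 ≈ 5.582 μg/mL.

5.6 μg/mL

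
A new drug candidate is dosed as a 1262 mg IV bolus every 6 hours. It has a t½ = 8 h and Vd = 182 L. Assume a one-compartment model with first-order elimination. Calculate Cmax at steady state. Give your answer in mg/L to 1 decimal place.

17.1 mg/L

τ/t½ = 6/8 ≈ 0.75, so fraction remaining f = (1/2)^(6/8) ≈ 0.5946.
Accumulation ratio R = 1/(1 − f) ≈ 1/0.4054 ≈ 2.4667.
Single-dose peak C₀ = D/Vd = 1262/182 ≈ 6.934 mg/L.
Cmax,ss = C₀/(1 − f) ≈ 6.934/0.4054 ≈ 17.104 mg/L.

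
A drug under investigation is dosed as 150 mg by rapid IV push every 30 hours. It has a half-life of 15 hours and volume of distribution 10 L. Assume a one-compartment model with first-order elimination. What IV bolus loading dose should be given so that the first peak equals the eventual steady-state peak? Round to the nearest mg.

f = (1/2)^(30/15) ≈ 0.250000; accumulation ratio R = 1/(1−f) ≈ 1.33333.
Loading dose to hit Cmax,ss on first dose: D_load = D_maint·R ≈ 150 × 1.33333 ≈ 200.00 mg.

200 mg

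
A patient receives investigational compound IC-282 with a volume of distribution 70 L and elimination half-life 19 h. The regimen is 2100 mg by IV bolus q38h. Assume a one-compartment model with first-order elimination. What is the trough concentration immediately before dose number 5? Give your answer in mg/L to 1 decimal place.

f = (1/2)^(τ/t½) = (1/2)^(38/19) ≈ 0.2500.
C₀ = D/Vd = 2100/70 ≈ 30.000 mg/L.
Before the 5th dose, 4 doses have been given. Superposition: Cmin = C₀·(f + f² + … + f^4).
≈ 30.000 × (0.2500 + 0.0625 + 0.0156 + 0.0039) ≈ 30.000 × 0.3320 ≈ 9.960 mg/L.

10.0 mg/L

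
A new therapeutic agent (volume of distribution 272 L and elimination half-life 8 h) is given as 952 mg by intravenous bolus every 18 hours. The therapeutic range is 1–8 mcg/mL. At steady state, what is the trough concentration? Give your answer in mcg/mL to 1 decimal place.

τ/t½ = 18/8 ≈ 2.25, so fraction remaining f = (1/2)^(18/8) ≈ 0.2102.
At steady state, accumulation factor R = 1/(1 − e^(−kτ)) ≈ 1.2661.
Single-dose peak C₀ = D/Vd = 952/272 ≈ 3.500 mcg/mL.
Steady-state peak Cmax,ss = C₀·R ≈ 3.500 × 1.2661 ≈ 4.431 mcg/mL.
One interval later, Cmin,ss = Cmax,ss·e^(−kτ) ≈ 4.431 × 0.2102 ≈ 0.931 mcg/mL.
Trough 0.9 mcg/mL vs MEC 1 mcg/mL: subtherapeutic.

0.9 mcg/mL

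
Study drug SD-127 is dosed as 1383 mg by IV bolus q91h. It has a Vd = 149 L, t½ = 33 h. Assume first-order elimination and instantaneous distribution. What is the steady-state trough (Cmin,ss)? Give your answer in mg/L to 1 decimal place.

τ/t½ = 91/33 ≈ 2.7576, so fraction remaining f = (1/2)^(91/33) ≈ 0.1479.
Accumulation ratio R = 1/(1 − f) ≈ 1/0.8521 ≈ 1.1736.
Each bolus raises the concentration by D/Vd = 1383/149 ≈ 9.282 mg/L.
Steady-state peak Cmax,ss = C₀·R ≈ 9.282 × 1.1736 ≈ 10.893 mg/L.
One interval later, Cmin,ss = Cmax,ss·e^(−kτ) ≈ 10.893 × 0.1479 ≈ 1.611 mg/L.

1.6 mg/L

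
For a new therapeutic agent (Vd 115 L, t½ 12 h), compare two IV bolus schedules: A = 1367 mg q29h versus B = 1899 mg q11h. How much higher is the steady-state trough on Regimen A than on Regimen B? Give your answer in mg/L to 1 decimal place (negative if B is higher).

Regimen A: f = (1/2)^(29/12) ≈ 0.1873; Cmin,ss = (1367/115)·f/(1−f) ≈ 2.740 mg/L.
Regimen B: f = (1/2)^(11/12) ≈ 0.5297; Cmin,ss = (1899/115)·f/(1−f) ≈ 18.599 mg/L.
Difference ≈ 2.740 − 18.599 ≈ -15.859 mg/L.

-15.9 mg/L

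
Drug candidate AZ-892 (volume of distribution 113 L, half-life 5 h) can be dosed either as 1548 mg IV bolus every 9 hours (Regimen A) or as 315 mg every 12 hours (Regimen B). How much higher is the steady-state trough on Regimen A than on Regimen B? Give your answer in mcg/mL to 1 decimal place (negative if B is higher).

4.9 mcg/mL

Regimen A: f = (1/2)^(9/5) ≈ 0.2872; Cmin,ss = (1548/113)·f/(1−f) ≈ 5.520 mcg/mL.
Regimen B: f = (1/2)^(12/5) ≈ 0.1895; Cmin,ss = (315/113)·f/(1−f) ≈ 0.652 mcg/mL.
Difference ≈ 5.520 − 0.652 ≈ 4.868 mcg/mL.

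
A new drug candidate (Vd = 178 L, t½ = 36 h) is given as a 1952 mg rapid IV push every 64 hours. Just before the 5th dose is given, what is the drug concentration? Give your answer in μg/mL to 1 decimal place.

4.5 μg/mL

f = (1/2)^(τ/t½) = (1/2)^(64/36) ≈ 0.2916.
C₀ = D/Vd = 1952/178 ≈ 10.966 μg/mL.
Before the 5th dose, 4 doses have been given. Superposition: Cmin = C₀·(f + f² + … + f^4).
≈ 10.966 × (0.2916 + 0.0850 + 0.0248 + 0.0072) ≈ 10.966 × 0.4086 ≈ 4.481 μg/mL.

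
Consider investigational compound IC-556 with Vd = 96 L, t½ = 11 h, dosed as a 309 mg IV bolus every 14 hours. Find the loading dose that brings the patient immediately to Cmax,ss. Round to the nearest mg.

527 mg

f = (1/2)^(14/11) ≈ 0.413877; accumulation ratio R = 1/(1−f) ≈ 1.70613.
Loading dose to hit Cmax,ss on first dose: D_load = D_maint·R ≈ 309 × 1.70613 ≈ 527.19 mg.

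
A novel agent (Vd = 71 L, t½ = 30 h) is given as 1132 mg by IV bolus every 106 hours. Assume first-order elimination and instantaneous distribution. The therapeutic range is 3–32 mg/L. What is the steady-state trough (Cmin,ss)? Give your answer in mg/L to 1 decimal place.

k = ln2/t½ = ln2/30 ≈ 0.023105 h⁻¹; fraction remaining f = e^(−kτ) = e^(−0.023105×106) ≈ 0.0864.
At steady state, accumulation factor R = 1/(1 − e^(−kτ)) ≈ 1.0946.
Single-dose peak C₀ = D/Vd = 1132/71 ≈ 15.944 mg/L.
Steady-state peak Cmax,ss = C₀·R ≈ 15.944 × 1.0946 ≈ 17.452 mg/L.
Steady-state trough Cmin,ss = Cmax,ss·f ≈ 17.452 × 0.0864 ≈ 1.508 mg/L.
Trough 1.5 mg/L vs MEC 3 mg/L: subtherapeutic.

1.5 mg/L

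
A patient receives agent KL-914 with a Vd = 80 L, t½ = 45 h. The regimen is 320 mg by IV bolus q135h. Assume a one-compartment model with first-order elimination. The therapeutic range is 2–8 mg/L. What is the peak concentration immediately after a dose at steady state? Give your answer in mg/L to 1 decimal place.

4.6 mg/L

τ = 135 h = 3 half-lives, so f = (1/2)^3 = 0.125.
At steady state, R = 1/(1 − 0.125) = 8/7.
Single-dose peak C₀ = D/Vd = 320/80 = 4 mg/L.
Steady-state peak Cmax,ss = C₀·R = 4 × 8/7 ≈ 4.571 mg/L.
Peak 4.6 mg/L vs MTC 8 mg/L: below toxic threshold.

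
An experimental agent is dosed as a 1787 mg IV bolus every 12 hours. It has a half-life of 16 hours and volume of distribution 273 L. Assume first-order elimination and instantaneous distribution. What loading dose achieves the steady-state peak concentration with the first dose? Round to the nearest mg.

4408 mg

f = (1/2)^(12/16) ≈ 0.594604; accumulation ratio R = 1/(1−f) ≈ 2.46672.
Loading dose to hit Cmax,ss on first dose: D_load = D_maint·R ≈ 1787 × 2.46672 ≈ 4408.03 mg.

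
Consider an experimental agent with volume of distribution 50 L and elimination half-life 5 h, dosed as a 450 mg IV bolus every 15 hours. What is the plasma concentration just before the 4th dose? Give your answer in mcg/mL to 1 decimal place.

1.3 mcg/mL

f = (1/2)^(τ/t½) = (1/2)^(15/5) ≈ 0.1250.
C₀ = D/Vd = 450/50 ≈ 9.000 mcg/mL.
Before the 4th dose, 3 doses have been given. Superposition: Cmin = C₀·(f + f² + … + f^3).
≈ 9.000 × (0.1250 + 0.0156 + 0.0020) ≈ 9.000 × 0.1426 ≈ 1.283 mcg/mL.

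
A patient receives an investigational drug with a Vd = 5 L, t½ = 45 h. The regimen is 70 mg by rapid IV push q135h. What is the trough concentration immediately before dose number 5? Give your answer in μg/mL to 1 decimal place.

f = (1/2)^(τ/t½) = (1/2)^(135/45) ≈ 0.1250.
C₀ = D/Vd = 70/5 ≈ 14.000 μg/mL.
Before the 5th dose, 4 doses have been given. Superposition: Cmin = C₀·(f + f² + … + f^4).
≈ 14.000 × (0.1250 + 0.0156 + 0.0020 + 0.0002) ≈ 14.000 × 0.1428 ≈ 1.999 μg/mL.

2.0 μg/mL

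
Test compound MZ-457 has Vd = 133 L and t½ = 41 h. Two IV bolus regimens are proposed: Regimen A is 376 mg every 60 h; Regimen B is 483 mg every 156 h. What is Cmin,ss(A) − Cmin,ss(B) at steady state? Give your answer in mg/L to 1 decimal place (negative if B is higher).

Regimen A: f = (1/2)^(60/41) ≈ 0.3626; Cmin,ss = (376/133)·f/(1−f) ≈ 1.608 mg/L.
Regimen B: f = (1/2)^(156/41) ≈ 0.0716; Cmin,ss = (483/133)·f/(1−f) ≈ 0.280 mg/L.
Difference ≈ 1.608 − 0.280 ≈ 1.328 mg/L.

1.3 mg/L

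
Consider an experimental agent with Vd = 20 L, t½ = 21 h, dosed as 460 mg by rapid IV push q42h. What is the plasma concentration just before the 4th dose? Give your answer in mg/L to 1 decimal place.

7.5 mg/L

f = (1/2)^(τ/t½) = (1/2)^(42/21) ≈ 0.2500.
C₀ = D/Vd = 460/20 ≈ 23.000 mg/L.
Before the 4th dose, 3 doses have been given. Superposition: Cmin = C₀·(f + f² + … + f^3).
≈ 23.000 × (0.2500 + 0.0625 + 0.0156) ≈ 23.000 × 0.3281 ≈ 7.546 mg/L.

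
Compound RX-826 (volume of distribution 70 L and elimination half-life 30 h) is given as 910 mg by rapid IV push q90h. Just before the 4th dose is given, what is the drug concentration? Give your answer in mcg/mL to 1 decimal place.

f = (1/2)^(τ/t½) = (1/2)^(90/30) ≈ 0.1250.
C₀ = D/Vd = 910/70 ≈ 13.000 mcg/mL.
Before the 4th dose, 3 doses have been given. Superposition: Cmin = C₀·(f + f² + … + f^3).
≈ 13.000 × (0.1250 + 0.0156 + 0.0020) ≈ 13.000 × 0.1426 ≈ 1.854 mcg/mL.

1.9 mcg/mL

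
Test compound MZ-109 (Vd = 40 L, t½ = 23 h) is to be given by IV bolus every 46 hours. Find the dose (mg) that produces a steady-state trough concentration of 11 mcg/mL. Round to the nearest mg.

τ/t½ = 46/23 ≈ 2, so f = (1/2)^(46/23) ≈ 0.250000.
Cmin,ss = (D/Vd)·f/(1−f), so D = Cmin,ss·Vd·(1−f)/f.
D = 11 × 40 × (1−f)/f ≈ 11 × 40 × 3.00000 ≈ 1320.00 mg.

1320 mg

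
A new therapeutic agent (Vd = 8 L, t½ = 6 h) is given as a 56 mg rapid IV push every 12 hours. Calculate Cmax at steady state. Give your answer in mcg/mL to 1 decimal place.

9.3 mcg/mL

τ = 12 h = 2 half-lives, so f = (1/2)^2 = 0.25.
Accumulation ratio R = 1/(1 − f) = 1/0.75 = 4/3.
Single-dose peak C₀ = D/Vd = 56/8 = 7 mcg/mL.
Steady-state peak Cmax,ss = C₀·R = 7 × 4/3 ≈ 9.333 mcg/mL.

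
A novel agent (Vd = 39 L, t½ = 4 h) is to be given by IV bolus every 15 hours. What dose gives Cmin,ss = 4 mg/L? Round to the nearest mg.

τ/t½ = 15/4 ≈ 3.75, so f = (1/2)^(15/4) ≈ 0.074325.
Cmin,ss = (D/Vd)·f/(1−f), so D = Cmin,ss·Vd·(1−f)/f.
D = 4 × 39 × (1−f)/f ≈ 4 × 39 × 12.45442 ≈ 1942.89 mg.

1943 mg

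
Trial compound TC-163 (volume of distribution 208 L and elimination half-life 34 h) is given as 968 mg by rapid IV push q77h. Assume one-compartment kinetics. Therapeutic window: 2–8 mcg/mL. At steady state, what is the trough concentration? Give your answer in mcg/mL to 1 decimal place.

1.2 mcg/mL

τ/t½ = 77/34 ≈ 2.2647, so fraction remaining f = (1/2)^(77/34) ≈ 0.2081.
Single-dose peak C₀ = D/Vd = 968/208 ≈ 4.654 mcg/mL.
Steady-state trough Cmin,ss = C₀·f/(1−f) ≈ 4.654 × 0.2081/0.7919 ≈ 1.223 mcg/mL.
Trough 1.2 mcg/mL vs MEC 2 mcg/mL: subtherapeutic.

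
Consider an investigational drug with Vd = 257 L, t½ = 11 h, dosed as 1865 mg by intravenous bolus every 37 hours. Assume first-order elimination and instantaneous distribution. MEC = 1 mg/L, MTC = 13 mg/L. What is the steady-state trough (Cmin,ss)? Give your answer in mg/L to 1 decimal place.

τ/t½ = 37/11 ≈ 3.3636, so fraction remaining f = (1/2)^(37/11) ≈ 0.0972.
Each bolus raises the concentration by D/Vd = 1865/257 ≈ 7.257 mg/L.
Steady-state trough Cmin,ss = C₀·f/(1−f) ≈ 7.257 × 0.0972/0.9028 ≈ 0.781 mg/L.
Trough 0.8 mg/L vs MEC 1 mg/L: subtherapeutic.

0.8 mg/L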